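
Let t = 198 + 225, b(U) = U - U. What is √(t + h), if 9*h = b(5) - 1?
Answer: √3806/3 ≈ 20.564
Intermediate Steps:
b(U) = 0
t = 423
h = -⅑ (h = (0 - 1)/9 = (⅑)*(-1) = -⅑ ≈ -0.11111)
√(t + h) = √(423 - ⅑) = √(3806/9) = √3806/3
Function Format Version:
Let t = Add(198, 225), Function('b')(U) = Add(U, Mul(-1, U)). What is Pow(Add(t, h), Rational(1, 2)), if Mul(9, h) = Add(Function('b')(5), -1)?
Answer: Mul(Rational(1, 3), Pow(3806, Rational(1, 2))) ≈ 20.564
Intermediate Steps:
Function('b')(U) = 0
t = 423
h = Rational(-1, 9) (h = Mul(Rational(1, 9), Add(0, -1)) = Mul(Rational(1, 9), -1) = Rational(-1, 9) ≈ -0.11111)
Pow(Add(t, h), Rational(1, 2)) = Pow(Add(423, Rational(-1, 9)), Rational(1, 2)) = Pow(Rational(3806, 9), Rational(1, 2)) = Mul(Rational(1, 3), Pow(3806, Rational(1, 2)))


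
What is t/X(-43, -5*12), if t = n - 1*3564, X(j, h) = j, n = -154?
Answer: 3718/43 ≈ 86.465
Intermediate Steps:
t = -3718 (t = -154 - 1*3564 = -154 - 3564 = -3718)
t/X(-43, -5*12) = -3718/(-43) = -3718*(-1/43) = 3718/43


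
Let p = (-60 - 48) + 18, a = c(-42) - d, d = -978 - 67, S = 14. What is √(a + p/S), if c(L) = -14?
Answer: 2*√12551/7 ≈ 32.009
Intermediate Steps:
d = -1045
a = 1031 (a = -14 - 1*(-1045) = -14 + 1045 = 1031)
p = -90 (p = -108 + 18 = -90)
√(a + p/S) = √(1031 - 90/14) = √(1031 + (1/14)*(-90)) = √(1031 - 45/7) = √(7172/7) = 2*√12551/7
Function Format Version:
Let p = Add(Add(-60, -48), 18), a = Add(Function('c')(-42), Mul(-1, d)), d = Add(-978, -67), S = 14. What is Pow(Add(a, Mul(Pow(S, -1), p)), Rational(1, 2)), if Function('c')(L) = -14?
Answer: Mul(Rational(2, 7), Pow(12551, Rational(1, 2))) ≈ 32.009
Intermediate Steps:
d = -1045
a = 1031 (a = Add(-14, Mul(-1, -1045)) = Add(-14, 1045) = 1031)
p = -90 (p = Add(-108, 18) = -90)
Pow(Add(a, Mul(Pow(S, -1), p)), Rational(1, 2)) = Pow(Add(1031, Mul(Pow(14, -1), -90)), Rational(1, 2)) = Pow(Add(1031, Mul(Rational(1, 14), -90)), Rational(1, 2)) = Pow(Add(1031, Rational(-45, 7)), Rational(1, 2)) = Pow(Rational(7172, 7), Rational(1, 2)) = Mul(Rational(2, 7), Pow(12551, Rational(1, 2)))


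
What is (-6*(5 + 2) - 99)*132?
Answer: -18612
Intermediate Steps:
(-6*(5 + 2) - 99)*132 = (-6*7 - 99)*132 = (-42 - 99)*132 = -141*132 = -18612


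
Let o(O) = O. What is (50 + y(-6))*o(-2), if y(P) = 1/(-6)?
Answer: -299/3 ≈ -99.667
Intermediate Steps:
y(P) = -1/6
(50 + y(-6))*o(-2) = (50 - 1/6)*(-2) = (299/6)*(-2) = -299/3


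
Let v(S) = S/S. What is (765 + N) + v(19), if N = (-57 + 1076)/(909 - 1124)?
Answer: 163671/215 ≈ 761.26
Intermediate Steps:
N = -1019/215 (N = 1019/(-215) = 1019*(-1/215) = -1019/215 ≈ -4.7395)
v(S) = 1
(765 + N) + v(19) = (765 - 1019/215) + 1 = 163456/215 + 1 = 163671/215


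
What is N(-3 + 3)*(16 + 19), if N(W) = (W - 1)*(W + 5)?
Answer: -175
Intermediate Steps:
N(W) = (-1 + W)*(5 + W)
N(-3 + 3)*(16 + 19) = (-5 + (-3 + 3)² + 4*(-3 + 3))*(16 + 19) = (-5 + 0² + 4*0)*35 = (-5 + 0 + 0)*35 = -5*35 = -175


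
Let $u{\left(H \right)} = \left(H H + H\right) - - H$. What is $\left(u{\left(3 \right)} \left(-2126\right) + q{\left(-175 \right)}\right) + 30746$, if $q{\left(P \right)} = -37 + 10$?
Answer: $-1171$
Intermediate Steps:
$q{\left(P \right)} = -27$
$u{\left(H \right)} = H^{2} + 2 H$ ($u{\left(H \right)} = \left(H^{2} + H\right) + H = \left(H + H^{2}\right) + H = H^{2} + 2 H$)
$\left(u{\left(3 \right)} \left(-2126\right) + q{\left(-175 \right)}\right) + 30746 = \left(3 \left(2 + 3\right) \left(-2126\right) - 27\right) + 30746 = \left(3 \cdot 5 \left(-2126\right) - 27\right) + 30746 = \left(15 \left(-2126\right) - 27\right) + 30746 = \left(-31890 - 27\right) + 30746 = -31917 + 30746 = -1171$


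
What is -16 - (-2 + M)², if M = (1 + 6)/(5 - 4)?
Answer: -41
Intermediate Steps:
M = 7 (M = 7/1 = 7*1 = 7)
-16 - (-2 + M)² = -16 - (-2 + 7)² = -16 - 1*5² = -16 - 1*25 = -16 - 25 = -41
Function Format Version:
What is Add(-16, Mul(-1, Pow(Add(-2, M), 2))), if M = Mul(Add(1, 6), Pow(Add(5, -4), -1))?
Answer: -41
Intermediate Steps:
M = 7 (M = Mul(7, Pow(1, -1)) = Mul(7, 1) = 7)
Add(-16, Mul(-1, Pow(Add(-2, M), 2))) = Add(-16, Mul(-1, Pow(Add(-2, 7), 2))) = Add(-16, Mul(-1, Pow(5, 2))) = Add(-16, Mul(-1, 25)) = Add(-16, -25) = -41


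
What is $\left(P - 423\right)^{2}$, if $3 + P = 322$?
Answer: $10816$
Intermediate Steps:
$P = 319$ ($P = -3 + 322 = 319$)
$\left(P - 423\right)^{2} = \left(319 - 423\right)^{2} = \left(-104\right)^{2} = 10816$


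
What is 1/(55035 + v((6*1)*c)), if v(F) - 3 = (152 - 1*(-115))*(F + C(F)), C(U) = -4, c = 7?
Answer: 1/65184 ≈ 1.5341e-5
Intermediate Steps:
v(F) = -1065 + 267*F (v(F) = 3 + (152 - 1*(-115))*(F - 4) = 3 + (152 + 115)*(-4 + F) = 3 + 267*(-4 + F) = 3 + (-1068 + 267*F) = -1065 + 267*F)
1/(55035 + v((6*1)*c)) = 1/(55035 + (-1065 + 267*((6*1)*7))) = 1/(55035 + (-1065 + 267*(6*7))) = 1/(55035 + (-1065 + 267*42)) = 1/(55035 + (-1065 + 11214)) = 1/(55035 + 10149) = 1/65184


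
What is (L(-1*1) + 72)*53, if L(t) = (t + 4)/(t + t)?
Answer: 7473/2 ≈ 3736.5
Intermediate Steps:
L(t) = (4 + t)/(2*t) (L(t) = (4 + t)/((2*t)) = (4 + t)*(1/(2*t)) = (4 + t)/(2*t))
(L(-1*1) + 72)*53 = ((4 - 1*1)/(2*((-1*1))) + 72)*53 = ((½)*(4 - 1)/(-1) + 72)*53 = ((½)*(-1)*3 + 72)*53 = (-3/2 + 72)*53 = (141/2)*53 = 7473/2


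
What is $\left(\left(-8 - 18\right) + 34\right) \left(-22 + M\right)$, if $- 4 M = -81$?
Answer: $-14$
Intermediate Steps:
$M = \frac{81}{4}$ ($M = \left(- \frac{1}{4}\right) \left(-81\right) = \frac{81}{4} \approx 20.25$)
$\left(\left(-8 - 18\right) + 34\right) \left(-22 + M\right) = \left(\left(-8 - 18\right) + 34\right) \left(-22 + \frac{81}{4}\right) = \left(-26 + 34\right) \left(- \frac{7}{4}\right) = 8 \left(- \frac{7}{4}\right) = -14$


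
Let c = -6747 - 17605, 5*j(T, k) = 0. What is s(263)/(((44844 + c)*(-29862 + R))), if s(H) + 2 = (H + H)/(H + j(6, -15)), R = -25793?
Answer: 0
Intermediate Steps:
j(T, k) = 0 (j(T, k) = (⅕)*0 = 0)
c = -24352
s(H) = 0 (s(H) = -2 + (H + H)/(H + 0) = -2 + (2*H)/H = -2 + 2 = 0)
s(263)/(((44844 + c)*(-29862 + R))) = 0/(((44844 - 24352)*(-29862 - 25793))) = 0/((20492*(-55655))) = 0/(-1140482260) = 0*(-1/1140482260) = 0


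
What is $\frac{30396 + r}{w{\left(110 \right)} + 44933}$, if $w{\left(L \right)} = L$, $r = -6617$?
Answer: $\frac{23779}{45043} \approx 0.52792$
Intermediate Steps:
$\frac{30396 + r}{w{\left(110 \right)} + 44933} = \frac{30396 - 6617}{110 + 44933} = \frac{23779}{45043}$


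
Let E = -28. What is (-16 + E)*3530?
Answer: -155320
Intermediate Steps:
(-16 + E)*3530 = (-16 - 28)*3530 = -44*3530 = -155320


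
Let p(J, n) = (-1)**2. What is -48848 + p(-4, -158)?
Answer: -48847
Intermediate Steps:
p(J, n) = 1
-48848 + p(-4, -158) = -48848 + 1 = -48847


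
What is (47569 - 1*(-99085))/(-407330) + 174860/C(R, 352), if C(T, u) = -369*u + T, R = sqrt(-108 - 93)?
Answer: -55835955797903/32723908294385 - 4996*I*sqrt(201)/482025507 ≈ -1.7063 - 0.00014694*I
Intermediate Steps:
R = I*sqrt(201) (R = sqrt(-201) = I*sqrt(201) ≈ 14.177*I)
C(T, u) = T - 369*u
(47569 - 1*(-99085))/(-407330) + 174860/C(R, 352) = (47569 - 1*(-99085))/(-407330) + 174860/(I*sqrt(201) - 369*352) = (47569 + 99085)*(-1/407330) + 174860/(I*sqrt(201) - 129888) = 146654*(-1/407330) + 174860/(-129888 + I*sqrt(201)) = -73327/203665 + 174860/(-129888 + I*sqrt(201))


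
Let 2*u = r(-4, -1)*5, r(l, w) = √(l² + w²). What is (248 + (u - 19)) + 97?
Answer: 326 + 5*√17/2 ≈ 336.31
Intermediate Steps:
u = 5*√17/2 (u = (√((-4)² + (-1)²)*5)/2 = (√(16 + 1)*5)/2 = (√17*5)/2 = (5*√17)/2 = 5*√17/2 ≈ 10.308)
(248 + (u - 19)) + 97 = (248 + (5*√17/2 - 19)) + 97 = (248 + (-19 + 5*√17/2)) + 97 = (229 + 5*√17/2) + 97 = 326 + 5*√17/2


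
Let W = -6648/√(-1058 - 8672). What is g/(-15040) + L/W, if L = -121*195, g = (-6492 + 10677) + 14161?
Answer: -9173/7520 + 7865*I*√9730/2216 ≈ -1.2198 + 350.09*I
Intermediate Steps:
W = 3324*I*√9730/4865 (W = -6648*(-I*√9730/9730) = -(-3324)*I*√9730/4865 = 3324*I*√9730/4865 ≈ 67.396*I)
g = 18346 (g = 4185 + 14161 = 18346)
L = -23595
g/(-15040) + L/W = 18346/(-15040) - 23595*(-I*√9730/6648) = 18346*(-1/15040) - (-7865)*I*√9730/2216 = -9173/7520 + 7865*I*√9730/2216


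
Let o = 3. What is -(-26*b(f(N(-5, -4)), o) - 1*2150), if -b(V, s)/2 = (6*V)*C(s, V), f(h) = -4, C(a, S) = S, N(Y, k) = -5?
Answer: -2842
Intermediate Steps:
b(V, s) = -12*V² (b(V, s) = -2*6*V*V = -12*V²)
-(-26*b(f(N(-5, -4)), o) - 1*2150) = -(-(-312)*(-4)² - 1*2150) = -(-(-312)*16 - 2150) = -(-26*(-192) - 2150) = -(4992 - 2150) = -1*2842 = -2842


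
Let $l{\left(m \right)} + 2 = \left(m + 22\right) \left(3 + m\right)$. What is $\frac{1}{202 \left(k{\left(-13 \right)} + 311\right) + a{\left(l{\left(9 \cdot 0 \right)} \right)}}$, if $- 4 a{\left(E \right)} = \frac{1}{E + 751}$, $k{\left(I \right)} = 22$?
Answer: $\frac{3260}{219287159} \approx 1.4866 \cdot 10^{-5}$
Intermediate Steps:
$l{\left(m \right)} = -2 + \left(3 + m\right) \left(22 + m\right)$ ($l{\left(m \right)} = -2 + \left(m + 22\right) \left(3 + m\right) = -2 + \left(22 + m\right) \left(3 + m\right) = -2 + \left(3 + m\right) \left(22 + m\right)$)
$a{\left(E \right)} = - \frac{1}{4 \left(751 + E\right)}$ ($a{\left(E \right)} = - \frac{1}{4 \left(E + 751\right)} = - \frac{1}{4 \left(751 + E\right)}$)
$\frac{1}{202 \left(k{\left(-13 \right)} + 311\right) + a{\left(l{\left(9 \cdot 0 \right)} \right)}} = \frac{1}{202 \left(22 + 311\right) - \frac{1}{3004 + 4 \left(64 + \left(9 \cdot 0\right)^{2} + 25 \cdot 9 \cdot 0\right)}} = \frac{1}{202 \cdot 333 - \frac{1}{3004 + 4 \left(64 + 0^{2} + 25 \cdot 0\right)}} = \frac{1}{67266 - \frac{1}{3004 + 4 \left(64 + 0 + 0\right)}} = \frac{1}{67266 - \frac{1}{3004 + 4 \cdot 64}} = \frac{1}{67266 - \frac{1}{3004 + 256}} = \frac{1}{67266 - \frac{1}{3260}} = \frac{1}{\frac{219287159}{3260}} = \frac{3260}{219287159}$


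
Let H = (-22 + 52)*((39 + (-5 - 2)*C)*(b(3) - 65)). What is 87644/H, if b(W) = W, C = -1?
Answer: -21911/21390 ≈ -1.0244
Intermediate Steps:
H = -85560 (H = (-22 + 52)*((39 + (-5 - 2)*(-1))*(3 - 65)) = 30*((39 - 7*(-1))*(-62)) = 30*((39 + 7)*(-62)) = 30*(46*(-62)) = 30*(-2852) = -85560)
87644/H = 87644/(-85560) = 87644*(-1/85560) = -21911/21390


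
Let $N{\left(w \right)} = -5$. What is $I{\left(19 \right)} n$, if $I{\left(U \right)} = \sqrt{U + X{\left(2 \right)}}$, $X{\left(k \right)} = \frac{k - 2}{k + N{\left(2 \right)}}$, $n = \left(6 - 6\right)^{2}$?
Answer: $0$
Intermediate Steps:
$n = 0$ ($n = 0^{2} = 0$)
$X{\left(k \right)} = \frac{-2 + k}{-5 + k}$ ($X{\left(k \right)} = \frac{k - 2}{k - 5} = \frac{-2 + k}{-5 + k}$)
$I{\left(U \right)} = \sqrt{U}$ ($I{\left(U \right)} = \sqrt{U + \frac{-2 + 2}{-5 + 2}} = \sqrt{U + \frac{1}{-3} \cdot 0} = \sqrt{U - 0} = \sqrt{U + 0} = \sqrt{U}$)
$I{\left(19 \right)} n = \sqrt{19} \cdot 0 = 0$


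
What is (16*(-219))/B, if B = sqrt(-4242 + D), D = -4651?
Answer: 3504*I*sqrt(8893)/8893 ≈ 37.157*I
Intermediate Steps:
B = I*sqrt(8893) (B = sqrt(-4242 - 4651) = sqrt(-8893) = I*sqrt(8893) ≈ 94.303*I)
(16*(-219))/B = (16*(-219))/((I*sqrt(8893))) = -(-3504)*I*sqrt(8893)/8893 = 3504*I*sqrt(8893)/8893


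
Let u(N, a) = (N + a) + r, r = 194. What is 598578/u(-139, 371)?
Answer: 99763/71 ≈ 1405.1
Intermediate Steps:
u(N, a) = 194 + N + a (u(N, a) = (N + a) + 194 = 194 + N + a)
598578/u(-139, 371) = 598578/(194 - 139 + 371) = 598578/426 = 598578*(1/426) = 99763/71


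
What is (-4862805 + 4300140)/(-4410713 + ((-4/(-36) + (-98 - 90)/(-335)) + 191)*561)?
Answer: 565478325/4324700761 ≈ 0.13076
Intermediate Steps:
(-4862805 + 4300140)/(-4410713 + ((-4/(-36) + (-98 - 90)/(-335)) + 191)*561) = -562665/(-4410713 + ((-4*(-1/36) - 188*(-1/335)) + 191)*561) = -562665/(-4410713 + ((1/9 + 188/335) + 191)*561) = -562665/(-4410713 + (2027/3015 + 191)*561) = -562665/(-4410713 + (577892/3015)*561) = -562665/(-4410713 + 108065804/1005) = -562665/(-4324700761/1005) = -562665*(-1005/4324700761) = 565478325/4324700761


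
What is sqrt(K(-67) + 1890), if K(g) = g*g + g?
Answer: 2*sqrt(1578) ≈ 79.448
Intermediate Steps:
K(g) = g + g**2 (K(g) = g**2 + g = g + g**2)
sqrt(K(-67) + 1890) = sqrt(-67*(1 - 67) + 1890) = sqrt(-67*(-66) + 1890) = sqrt(4422 + 1890) = sqrt(6312) = 2*sqrt(1578)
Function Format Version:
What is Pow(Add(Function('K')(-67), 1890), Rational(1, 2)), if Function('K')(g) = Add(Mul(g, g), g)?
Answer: Mul(2, Pow(1578, Rational(1, 2))) ≈ 79.448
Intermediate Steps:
Function('K')(g) = Add(g, Pow(g, 2)) (Function('K')(g) = Add(Pow(g, 2), g) = Add(g, Pow(g, 2)))
Pow(Add(Function('K')(-67), 1890), Rational(1, 2)) = Pow(Add(Mul(-67, Add(1, -67)), 1890), Rational(1, 2)) = Pow(Add(Mul(-67, -66), 1890), Rational(1, 2)) = Pow(Add(4422, 1890), Rational(1, 2)) = Pow(6312, Rational(1, 2)) = Mul(2, Pow(1578, Rational(1, 2)))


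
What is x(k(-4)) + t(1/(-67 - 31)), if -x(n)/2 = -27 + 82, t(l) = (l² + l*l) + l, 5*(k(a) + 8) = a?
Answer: -264134/2401 ≈ -110.01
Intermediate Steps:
k(a) = -8 + a/5
t(l) = l + 2*l² (t(l) = (l² + l²) + l = 2*l² + l = l + 2*l²)
x(n) = -110 (x(n) = -2*(-27 + 82) = -2*55 = -110)
x(k(-4)) + t(1/(-67 - 31)) = -110 + (1 + 2/(-67 - 31))/(-67 - 31) = -110 + (1 + 2/(-98))/(-98) = -110 - (1 + 2*(-1/98))/98 = -110 - (1 - 1/49)/98 = -110 - 1/98*48/49 = -110 - 24/2401 = -264134/2401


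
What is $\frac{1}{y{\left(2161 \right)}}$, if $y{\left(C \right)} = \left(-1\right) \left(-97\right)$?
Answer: $\frac{1}{97} \approx 0.010309$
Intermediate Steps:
$y{\left(C \right)} = 97$
$\frac{1}{y{\left(2161 \right)}} = \frac{1}{97}$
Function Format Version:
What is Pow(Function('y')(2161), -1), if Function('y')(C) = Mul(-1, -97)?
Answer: Rational(1, 97) ≈ 0.010309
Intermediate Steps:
Function('y')(C) = 97
Pow(Function('y')(2161), -1) = Pow(97, -1) = Rational(1, 97)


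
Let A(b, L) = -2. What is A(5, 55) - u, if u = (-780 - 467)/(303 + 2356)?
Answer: -4071/2659 ≈ -1.5310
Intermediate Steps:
u = -1247/2659 ≈ -0.46897
A(5, 55) - u = -2 - 1*(-1247/2659) = -2 + 1247/2659 = -4071/2659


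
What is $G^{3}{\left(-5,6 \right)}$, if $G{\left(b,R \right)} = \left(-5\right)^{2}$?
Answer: $15625$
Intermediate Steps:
$G{\left(b,R \right)} = 25$
$G^{3}{\left(-5,6 \right)} = 25^{3} = 15625$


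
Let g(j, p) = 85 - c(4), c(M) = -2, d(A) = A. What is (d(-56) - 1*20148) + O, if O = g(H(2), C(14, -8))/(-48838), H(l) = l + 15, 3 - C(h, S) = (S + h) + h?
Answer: -986723039/48838 ≈ -20204.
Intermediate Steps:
C(h, S) = 3 - S - 2*h (C(h, S) = 3 - ((S + h) + h) = 3 - (S + 2*h) = 3 + (-S - 2*h) = 3 - S - 2*h)
H(l) = 15 + l
g(j, p) = 87 (g(j, p) = 85 - 1*(-2) = 85 + 2 = 87)
O = -87/48838 (O = 87/(-48838) = 87*(-1/48838) = -87/48838 ≈ -0.0017814)
(d(-56) - 1*20148) + O = (-56 - 1*20148) - 87/48838 = (-56 - 20148) - 87/48838 = -20204 - 87/48838 = -986723039/48838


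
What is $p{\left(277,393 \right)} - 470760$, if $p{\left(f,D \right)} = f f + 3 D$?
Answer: $-392852$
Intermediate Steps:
$p{\left(f,D \right)} = f^{2} + 3 D$
$p{\left(277,393 \right)} - 470760 = \left(277^{2} + 3 \cdot 393\right) - 470760 = \left(76729 + 1179\right) - 470760 = 77908 - 470760 = -392852$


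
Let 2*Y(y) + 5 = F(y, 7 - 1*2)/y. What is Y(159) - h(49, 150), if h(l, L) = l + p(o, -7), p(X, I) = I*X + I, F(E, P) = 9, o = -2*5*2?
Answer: -9777/53 ≈ -184.47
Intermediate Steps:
o = -20 (o = -10*2 = -20)
p(X, I) = I + I*X
Y(y) = -5/2 + 9/(2*y) (Y(y) = -5/2 + (9/y)/2 = -5/2 + 9/(2*y))
h(l, L) = 133 + l (h(l, L) = l - 7*(1 - 20) = l - 7*(-19) = l + 133 = 133 + l)
Y(159) - h(49, 150) = (½)*(9 - 5*159)/159 - (133 + 49) = (½)*(1/159)*(9 - 795) - 1*182 = (½)*(1/159)*(-786) - 182 = -131/53 - 182 = -9777/53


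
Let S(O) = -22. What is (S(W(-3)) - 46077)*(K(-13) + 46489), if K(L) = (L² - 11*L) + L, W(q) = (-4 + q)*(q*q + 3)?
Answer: -2156880012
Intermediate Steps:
W(q) = (-4 + q)*(3 + q²) (W(q) = (-4 + q)*(q² + 3) = (-4 + q)*(3 + q²))
K(L) = L² - 10*L
(S(W(-3)) - 46077)*(K(-13) + 46489) = (-22 - 46077)*(-13*(-10 - 13) + 46489) = -46099*(-13*(-23) + 46489) = -46099*(299 + 46489) = -46099*46788 = -2156880012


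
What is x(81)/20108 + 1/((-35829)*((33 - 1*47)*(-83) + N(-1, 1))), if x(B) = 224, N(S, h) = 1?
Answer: 2333466085/209470701429 ≈ 0.011140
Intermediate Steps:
x(81)/20108 + 1/((-35829)*((33 - 1*47)*(-83) + N(-1, 1))) = 224/20108 + 1/((-35829)*((33 - 1*47)*(-83) + 1)) = 224*(1/20108) - 1/(35829*((33 - 47)*(-83) + 1)) = 56/5027 - 1/(35829*(-14*(-83) + 1)) = 56/5027 - 1/(35829*(1162 + 1)) = 56/5027 - 1/35829/1163 = 56/5027 - 1/35829*1/1163 = 56/5027 - 1/41669127 = 2333466085/209470701429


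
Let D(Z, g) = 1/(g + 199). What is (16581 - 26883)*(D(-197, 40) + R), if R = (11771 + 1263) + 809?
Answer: -34083940356/239 ≈ -1.4261e+8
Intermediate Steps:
D(Z, g) = 1/(199 + g)
R = 13843 (R = 13034 + 809 = 13843)
(16581 - 26883)*(D(-197, 40) + R) = (16581 - 26883)*(1/(199 + 40) + 13843) = -10302*(1/239 + 13843) = -10302*3308478/239 = -34083940356/239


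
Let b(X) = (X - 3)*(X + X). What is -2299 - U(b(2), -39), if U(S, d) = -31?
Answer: -2268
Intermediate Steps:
b(X) = 2*X*(-3 + X) (b(X) = (-3 + X)*(2*X) = 2*X*(-3 + X))
-2299 - U(b(2), -39) = -2299 - 1*(-31) = -2299 + 31 = -2268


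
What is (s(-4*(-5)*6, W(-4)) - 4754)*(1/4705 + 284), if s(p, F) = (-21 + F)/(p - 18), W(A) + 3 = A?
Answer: -107996944476/79985 ≈ -1.3502e+6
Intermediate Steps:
W(A) = -3 + A
s(p, F) = (-21 + F)/(-18 + p)
(s(-4*(-5)*6, W(-4)) - 4754)*(1/4705 + 284) = ((-21 + (-3 - 4))/(-18 - 4*(-5)*6) - 4754)*(1/4705 + 284) = ((-21 - 7)/(-18 + 20*6) - 4754)*(1/4705 + 284) = (-28/(-18 + 120) - 4754)*(1336221/4705) = (-28/102 - 4754)*(1336221/4705) = ((1/102)*(-28) - 4754)*(1336221/4705) = (-14/51 - 4754)*(1336221/4705) = -242468/51*1336221/4705 = -107996944476/79985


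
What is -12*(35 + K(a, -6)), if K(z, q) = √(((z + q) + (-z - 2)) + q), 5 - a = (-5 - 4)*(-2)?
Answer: -420 - 12*I*√14 ≈ -420.0 - 44.9*I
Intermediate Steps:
a = -13 (a = 5 - (-5 - 4)*(-2) = 5 - (-9)*(-2) = 5 - 1*18 = 5 - 18 = -13)
K(z, q) = √(-2 + 2*q) (K(z, q) = √(((q + z) + (-2 - z)) + q) = √((-2 + q) + q) = √(-2 + 2*q))
-12*(35 + K(a, -6)) = -12*(35 + √(-2 + 2*(-6))) = -12*(35 + √(-2 - 12)) = -12*(35 + √(-14)) = -12*(35 + I*√14) = -420 - 12*I*√14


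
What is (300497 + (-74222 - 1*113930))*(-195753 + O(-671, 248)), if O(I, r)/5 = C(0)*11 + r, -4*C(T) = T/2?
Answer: -21852562985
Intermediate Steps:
C(T) = -T/8 (C(T) = -T/(4*2) = -T/8)
O(I, r) = 5*r (O(I, r) = 5*(-⅛*0*11 + r) = 5*(0*11 + r) = 5*(0 + r) = 5*r)
(300497 + (-74222 - 1*113930))*(-195753 + O(-671, 248)) = (300497 + (-74222 - 1*113930))*(-195753 + 5*248) = (300497 + (-74222 - 113930))*(-195753 + 1240) = (300497 - 188152)*(-194513) = 112345*(-194513) = -21852562985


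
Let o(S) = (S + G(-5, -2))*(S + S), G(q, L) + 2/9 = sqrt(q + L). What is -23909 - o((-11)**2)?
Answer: -478235/9 - 242*I*sqrt(7) ≈ -53137.0 - 640.27*I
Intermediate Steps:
G(q, L) = -2/9 + sqrt(L + q) (G(q, L) = -2/9 + sqrt(q + L) = -2/9 + sqrt(L + q))
o(S) = 2*S*(-2/9 + S + I*sqrt(7)) (o(S) = (S + (-2/9 + sqrt(-2 - 5)))*(S + S) = (S + (-2/9 + sqrt(-7)))*(2*S) = (S + (-2/9 + I*sqrt(7)))*(2*S) = (-2/9 + S + I*sqrt(7))*(2*S) = 2*S*(-2/9 + S + I*sqrt(7)))
-23909 - o((-11)**2) = -23909 - 2*(-11)**2*(-2 + 9*(-11)**2 + 9*I*sqrt(7))/9 = -23909 - 2*121*(-2 + 9*121 + 9*I*sqrt(7))/9 = -23909 - 2*121*(-2 + 1089 + 9*I*sqrt(7))/9 = -23909 - 2*121*(1087 + 9*I*sqrt(7))/9 = -23909 - (263054/9 + 242*I*sqrt(7)) = -23909 + (-263054/9 - 242*I*sqrt(7)) = -478235/9 - 242*I*sqrt(7)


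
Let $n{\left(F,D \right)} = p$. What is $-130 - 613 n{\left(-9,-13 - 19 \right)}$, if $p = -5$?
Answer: $2935$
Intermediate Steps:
$n{\left(F,D \right)} = -5$
$-130 - 613 n{\left(-9,-13 - 19 \right)} = -130 - -3065 = -130 + 3065 = 2935$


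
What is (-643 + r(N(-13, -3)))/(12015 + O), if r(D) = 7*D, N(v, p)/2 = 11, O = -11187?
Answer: -163/276 ≈ -0.59058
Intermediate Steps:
N(v, p) = 22 (N(v, p) = 2*11 = 22)
(-643 + r(N(-13, -3)))/(12015 + O) = (-643 + 7*22)/(12015 - 11187) = (-643 + 154)/828 = -489*1/828 = -163/276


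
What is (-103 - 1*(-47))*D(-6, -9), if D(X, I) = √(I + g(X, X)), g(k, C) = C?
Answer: -56*I*√15 ≈ -216.89*I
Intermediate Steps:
D(X, I) = √(I + X)
(-103 - 1*(-47))*D(-6, -9) = (-103 - 1*(-47))*√(-9 - 6) = (-103 + 47)*√(-15) = -56*I*√15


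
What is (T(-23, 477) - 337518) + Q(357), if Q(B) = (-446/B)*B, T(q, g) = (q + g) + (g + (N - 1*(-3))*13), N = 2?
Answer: -336968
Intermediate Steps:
T(q, g) = 65 + q + 2*g (T(q, g) = (q + g) + (g + (2 - 1*(-3))*13) = (g + q) + (g + (2 + 3)*13) = (g + q) + (g + 5*13) = (g + q) + (g + 65) = (g + q) + (65 + g) = 65 + q + 2*g)
Q(B) = -446
(T(-23, 477) - 337518) + Q(357) = ((65 - 23 + 2*477) - 337518) - 446 = ((65 - 23 + 954) - 337518) - 446 = (996 - 337518) - 446 = -336522 - 446 = -336968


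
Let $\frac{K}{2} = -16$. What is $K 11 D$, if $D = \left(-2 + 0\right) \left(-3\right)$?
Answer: $-2112$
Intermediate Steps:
$K = -32$ ($K = 2 \left(-16\right) = -32$)
$D = 6$ ($D = \left(-2\right) \left(-3\right) = 6$)
$K 11 D = \left(-32\right) 11 \cdot 6 = \left(-352\right) 6 = -2112$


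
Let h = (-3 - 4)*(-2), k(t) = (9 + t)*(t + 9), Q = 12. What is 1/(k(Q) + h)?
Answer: 1/455 ≈ 0.0021978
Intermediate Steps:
k(t) = (9 + t)² (k(t) = (9 + t)*(9 + t) = (9 + t)²)
h = 14 (h = -7*(-2) = 14)
1/(k(Q) + h) = 1/((9 + 12)² + 14) = 1/(21² + 14) = 1/(441 + 14) = 1/455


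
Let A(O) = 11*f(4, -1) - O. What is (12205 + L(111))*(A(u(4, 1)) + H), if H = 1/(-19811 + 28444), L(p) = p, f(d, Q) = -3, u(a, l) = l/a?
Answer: -3535261615/8633 ≈ -4.0951e+5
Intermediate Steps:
H = 1/8633 ≈ 0.00011583
A(O) = -33 - O (A(O) = 11*(-3) - O = -33 - O)
(12205 + L(111))*(A(u(4, 1)) + H) = (12205 + 111)*((-33 - 1/4) + 1/8633) = 12316*((-33 - 1/4) + 1/8633) = 12316*((-33 - 1*¼) + 1/8633) = 12316*((-33 - ¼) + 1/8633) = 12316*(-133/4 + 1/8633) = 12316*(-1148185/34532) = -3535261615/8633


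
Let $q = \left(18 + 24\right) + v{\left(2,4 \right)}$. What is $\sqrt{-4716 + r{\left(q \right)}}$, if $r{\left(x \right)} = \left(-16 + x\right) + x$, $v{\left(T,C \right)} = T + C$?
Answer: $2 i \sqrt{1159} \approx 68.088 i$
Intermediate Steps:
$v{\left(T,C \right)} = C + T$
$q = 48$ ($q = \left(18 + 24\right) + \left(4 + 2\right) = 42 + 6 = 48$)
$r{\left(x \right)} = -16 + 2 x$
$\sqrt{-4716 + r{\left(q \right)}} = \sqrt{-4716 + \left(-16 + 2 \cdot 48\right)} = \sqrt{-4716 + \left(-16 + 96\right)} = \sqrt{-4716 + 80} = \sqrt{-4636} = 2 i \sqrt{1159}$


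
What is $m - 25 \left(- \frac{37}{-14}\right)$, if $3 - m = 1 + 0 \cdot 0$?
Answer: $- \frac{897}{14} \approx -64.071$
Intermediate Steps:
$m = 2$ ($m = 3 - \left(1 + 0 \cdot 0\right) = 3 - \left(1 + 0\right) = 3 - 1 = 2$)
$m - 25 \left(- \frac{37}{-14}\right) = 2 - 25 \left(- \frac{37}{-14}\right) = 2 - 25 \left(\left(-37\right) \left(- \frac{1}{14}\right)\right) = 2 - \frac{925}{14} = - \frac{897}{14}$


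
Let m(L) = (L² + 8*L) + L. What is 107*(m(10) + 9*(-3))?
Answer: 17441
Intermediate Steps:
m(L) = L² + 9*L
107*(m(10) + 9*(-3)) = 107*(10*(9 + 10) + 9*(-3)) = 107*(10*19 - 27) = 107*(190 - 27) = 107*163 = 17441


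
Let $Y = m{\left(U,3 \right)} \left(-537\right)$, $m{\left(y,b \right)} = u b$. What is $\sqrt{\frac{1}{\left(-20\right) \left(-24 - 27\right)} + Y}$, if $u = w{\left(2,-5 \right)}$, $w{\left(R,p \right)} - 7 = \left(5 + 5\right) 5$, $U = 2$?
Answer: $\frac{i \sqrt{23884202445}}{510} \approx 303.03 i$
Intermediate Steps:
$w{\left(R,p \right)} = 57$ ($w{\left(R,p \right)} = 7 + \left(5 + 5\right) 5 = 7 + 10 \cdot 5 = 7 + 50 = 57$)
$u = 57$
$m{\left(y,b \right)} = 57 b$
$Y = -91827$ ($Y = 57 \cdot 3 \left(-537\right) = 171 \left(-537\right) = -91827$)
$\sqrt{\frac{1}{\left(-20\right) \left(-24 - 27\right)} + Y} = \sqrt{\frac{1}{\left(-20\right) \left(-24 - 27\right)} - 91827} = \sqrt{\frac{1}{\left(-20\right) \left(-51\right)} - 91827} = \sqrt{\frac{1}{1020} - 91827} = \sqrt{- \frac{93663539}{1020}} = \frac{i \sqrt{23884202445}}{510}$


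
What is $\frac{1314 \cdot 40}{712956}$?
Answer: $\frac{4380}{59413} \approx 0.073721$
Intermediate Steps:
$\frac{1314 \cdot 40}{712956} = 52560 \cdot \frac{1}{712956} = \frac{4380}{59413}$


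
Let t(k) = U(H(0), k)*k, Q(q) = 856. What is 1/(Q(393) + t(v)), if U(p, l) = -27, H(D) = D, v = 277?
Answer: -1/6623 ≈ -0.00015099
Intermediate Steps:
t(k) = -27*k
1/(Q(393) + t(v)) = 1/(856 - 27*277) = 1/(856 - 7479) = 1/(-6623) = -1/6623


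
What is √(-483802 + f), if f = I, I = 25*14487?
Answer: I*√121627 ≈ 348.75*I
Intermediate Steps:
I = 362175
f = 362175
√(-483802 + f) = √(-483802 + 362175) = √(-121627) = I*√121627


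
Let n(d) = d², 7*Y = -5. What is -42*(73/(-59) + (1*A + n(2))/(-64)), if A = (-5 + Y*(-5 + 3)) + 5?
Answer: 52419/944 ≈ 55.529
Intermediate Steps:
Y = -5/7 (Y = (⅐)*(-5) = -5/7 ≈ -0.71429)
A = 10/7 (A = (-5 - 5*(-5 + 3)/7) + 5 = (-5 - 5/7*(-2)) + 5 = (-5 + 10/7) + 5 = -25/7 + 5 = 10/7 ≈ 1.4286)
-42*(73/(-59) + (1*A + n(2))/(-64)) = -42*(73/(-59) + (1*(10/7) + 2²)/(-64)) = -42*(73*(-1/59) + (10/7 + 4)*(-1/64)) = -42*(-73/59 + (38/7)*(-1/64)) = -42*(-73/59 - 19/224) = -42*(-17473/13216) = 52419/944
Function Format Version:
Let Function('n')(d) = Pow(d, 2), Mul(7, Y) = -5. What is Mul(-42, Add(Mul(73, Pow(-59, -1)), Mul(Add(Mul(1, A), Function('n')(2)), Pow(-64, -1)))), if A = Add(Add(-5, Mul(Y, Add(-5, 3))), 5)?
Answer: Rational(52419, 944) ≈ 55.529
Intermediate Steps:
Y = Rational(-5, 7) (Y = Mul(Rational(1, 7), -5) = Rational(-5, 7) ≈ -0.71429)
A = Rational(10, 7) (A = Add(Add(-5, Mul(Rational(-5, 7), Add(-5, 3))), 5) = Add(Add(-5, Mul(Rational(-5, 7), -2)), 5) = Add(Add(-5, Rational(10, 7)), 5) = Add(Rational(-25, 7), 5) = Rational(10, 7) ≈ 1.4286)
Mul(-42, Add(Mul(73, Pow(-59, -1)), Mul(Add(Mul(1, A), Function('n')(2)), Pow(-64, -1)))) = Mul(-42, Add(Mul(73, Pow(-59, -1)), Mul(Add(Mul(1, Rational(10, 7)), Pow(2, 2)), Pow(-64, -1)))) = Mul(-42, Add(Mul(73, Rational(-1, 59)), Mul(Add(Rational(10, 7), 4), Rational(-1, 64)))) = Mul(-42, Add(Rational(-73, 59), Mul(Rational(38, 7), Rational(-1, 64)))) = Mul(-42, Add(Rational(-73, 59), Rational(-19, 224))) = Mul(-42, Rational(-17473, 13216)) = Rational(52419, 944)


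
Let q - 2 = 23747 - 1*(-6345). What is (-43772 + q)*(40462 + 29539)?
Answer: -957473678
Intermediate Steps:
q = 30094 (q = 2 + (23747 - 1*(-6345)) = 2 + (23747 + 6345) = 2 + 30092 = 30094)
(-43772 + q)*(40462 + 29539) = (-43772 + 30094)*(40462 + 29539) = -13678*70001 = -957473678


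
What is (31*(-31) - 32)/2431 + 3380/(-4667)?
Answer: -988547/872729 ≈ -1.1327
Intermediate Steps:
(31*(-31) - 32)/2431 + 3380/(-4667) = (-961 - 32)*(1/2431) + 3380*(-1/4667) = -993*1/2431 - 260/359 = -993/2431 - 260/359 = -988547/872729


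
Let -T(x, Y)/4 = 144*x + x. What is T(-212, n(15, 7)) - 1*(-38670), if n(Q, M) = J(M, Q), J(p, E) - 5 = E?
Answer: 161630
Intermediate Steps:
J(p, E) = 5 + E
n(Q, M) = 5 + Q
T(x, Y) = -580*x (T(x, Y) = -4*(144*x + x) = -580*x)
T(-212, n(15, 7)) - 1*(-38670) = -580*(-212) - 1*(-38670) = 122960 + 38670 = 161630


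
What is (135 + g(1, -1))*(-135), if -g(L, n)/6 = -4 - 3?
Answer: -23895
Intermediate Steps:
g(L, n) = 42 (g(L, n) = -6*(-4 - 3) = -6*(-7) = 42)
(135 + g(1, -1))*(-135) = (135 + 42)*(-135) = 177*(-135) = -23895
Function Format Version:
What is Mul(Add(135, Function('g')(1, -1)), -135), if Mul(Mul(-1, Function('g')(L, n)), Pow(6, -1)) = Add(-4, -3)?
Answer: -23895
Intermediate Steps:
Function('g')(L, n) = 42 (Function('g')(L, n) = Mul(-6, Add(-4, -3)) = Mul(-6, -7) = 42)
Mul(Add(135, Function('g')(1, -1)), -135) = Mul(Add(135, 42), -135) = Mul(177, -135) = -23895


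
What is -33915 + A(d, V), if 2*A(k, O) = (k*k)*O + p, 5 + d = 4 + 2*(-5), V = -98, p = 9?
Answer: -79679/2 ≈ -39840.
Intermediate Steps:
d = -11 (d = -5 + (4 + 2*(-5)) = -5 + (4 - 10) = -5 - 6 = -11)
A(k, O) = 9/2 + O*k**2/2 (A(k, O) = ((k*k)*O + 9)/2 = (k**2*O + 9)/2 = (O*k**2 + 9)/2 = (9 + O*k**2)/2 = 9/2 + O*k**2/2)
-33915 + A(d, V) = -33915 + (9/2 + (1/2)*(-98)*(-11)**2) = -33915 + (9/2 + (1/2)*(-98)*121) = -33915 + (9/2 - 5929) = -33915 - 11849/2 = -79679/2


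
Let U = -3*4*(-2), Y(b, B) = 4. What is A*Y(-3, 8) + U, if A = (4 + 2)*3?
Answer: 96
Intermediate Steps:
U = 24 (U = -12*(-2) = 24)
A = 18 (A = 6*3 = 18)
A*Y(-3, 8) + U = 18*4 + 24 = 72 + 24 = 96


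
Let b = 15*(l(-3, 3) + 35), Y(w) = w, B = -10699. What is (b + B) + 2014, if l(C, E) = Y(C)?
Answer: -8205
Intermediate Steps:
l(C, E) = C
b = 480 (b = 15*(-3 + 35) = 15*32 = 480)
(b + B) + 2014 = (480 - 10699) + 2014 = -10219 + 2014 = -8205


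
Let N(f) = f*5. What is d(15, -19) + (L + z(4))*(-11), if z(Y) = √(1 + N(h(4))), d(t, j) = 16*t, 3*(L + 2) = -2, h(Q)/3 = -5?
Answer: 808/3 - 11*I*√74 ≈ 269.33 - 94.626*I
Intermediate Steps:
h(Q) = -15 (h(Q) = 3*(-5) = -15)
L = -8/3 (L = -2 + (⅓)*(-2) = -2 - ⅔ = -8/3 ≈ -2.6667)
N(f) = 5*f
z(Y) = I*√74 (z(Y) = √(1 + 5*(-15)) = √(1 - 75) = √(-74) = I*√74)
d(15, -19) + (L + z(4))*(-11) = 16*15 + (-8/3 + I*√74)*(-11) = 240 + (88/3 - 11*I*√74) = 808/3 - 11*I*√74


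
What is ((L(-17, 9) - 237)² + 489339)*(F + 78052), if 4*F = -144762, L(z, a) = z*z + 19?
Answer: 20695488370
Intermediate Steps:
L(z, a) = 19 + z² (L(z, a) = z² + 19 = 19 + z²)
F = -72381/2 (F = (¼)*(-144762) = -72381/2 ≈ -36191.)
((L(-17, 9) - 237)² + 489339)*(F + 78052) = (((19 + (-17)²) - 237)² + 489339)*(-72381/2 + 78052) = (((19 + 289) - 237)² + 489339)*(83723/2) = ((308 - 237)² + 489339)*(83723/2) = (71² + 489339)*(83723/2) = (5041 + 489339)*(83723/2) = 494380*(83723/2) = 20695488370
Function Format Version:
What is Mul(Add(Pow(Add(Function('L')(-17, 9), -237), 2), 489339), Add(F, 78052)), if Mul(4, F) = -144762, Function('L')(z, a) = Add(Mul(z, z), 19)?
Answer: 20695488370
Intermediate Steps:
Function('L')(z, a) = Add(19, Pow(z, 2)) (Function('L')(z, a) = Add(Pow(z, 2), 19) = Add(19, Pow(z, 2)))
F = Rational(-72381, 2) (F = Mul(Rational(1, 4), -144762) = Rational(-72381, 2) ≈ -36191.)
Mul(Add(Pow(Add(Function('L')(-17, 9), -237), 2), 489339), Add(F, 78052)) = Mul(Add(Pow(Add(Add(19, Pow(-17, 2)), -237), 2), 489339), Add(Rational(-72381, 2), 78052)) = Mul(Add(Pow(Add(Add(19, 289), -237), 2), 489339), Rational(83723, 2)) = Mul(Add(Pow(Add(308, -237), 2), 489339), Rational(83723, 2)) = Mul(Add(Pow(71, 2), 489339), Rational(83723, 2)) = Mul(Add(5041, 489339), Rational(83723, 2)) = Mul(494380, Rational(83723, 2)) = 20695488370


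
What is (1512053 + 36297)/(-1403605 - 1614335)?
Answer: -865/1686 ≈ -0.51305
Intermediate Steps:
(1512053 + 36297)/(-1403605 - 1614335) = 1548350/(-3017940) = 1548350*(-1/3017940) = -865/1686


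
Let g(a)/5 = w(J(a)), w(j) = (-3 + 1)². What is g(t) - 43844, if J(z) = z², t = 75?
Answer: -43824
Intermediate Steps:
w(j) = 4 (w(j) = (-2)² = 4)
g(a) = 20 (g(a) = 5*4 = 20)
g(t) - 43844 = 20 - 43844 = -43824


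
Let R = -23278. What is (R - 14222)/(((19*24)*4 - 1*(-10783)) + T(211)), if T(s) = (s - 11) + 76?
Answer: -37500/12883 ≈ -2.9108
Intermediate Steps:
T(s) = 65 + s (T(s) = (-11 + s) + 76 = 65 + s)
(R - 14222)/(((19*24)*4 - 1*(-10783)) + T(211)) = (-23278 - 14222)/(((19*24)*4 - 1*(-10783)) + (65 + 211)) = -37500/((456*4 + 10783) + 276) = -37500/((1824 + 10783) + 276) = -37500/(12607 + 276) = -37500/12883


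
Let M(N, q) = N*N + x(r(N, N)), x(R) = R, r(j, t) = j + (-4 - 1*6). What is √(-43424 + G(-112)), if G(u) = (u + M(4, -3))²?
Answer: 2*I*√8255 ≈ 181.71*I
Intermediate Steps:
r(j, t) = -10 + j (r(j, t) = j + (-4 - 6) = j - 10 = -10 + j)
M(N, q) = -10 + N + N² (M(N, q) = N*N + (-10 + N) = N² + (-10 + N) = -10 + N + N²)
G(u) = (10 + u)² (G(u) = (u + (-10 + 4 + 4²))² = (u + (-10 + 4 + 16))² = (u + 10)² = (10 + u)²)
√(-43424 + G(-112)) = √(-43424 + (10 - 112)²) = √(-43424 + (-102)²) = √(-43424 + 10404) = √(-33020) = 2*I*√8255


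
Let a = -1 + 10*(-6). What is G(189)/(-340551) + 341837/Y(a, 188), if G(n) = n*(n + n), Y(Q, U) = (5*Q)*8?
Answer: -4318046321/30775720 ≈ -140.31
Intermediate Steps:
a = -61 (a = -1 - 60 = -61)
Y(Q, U) = 40*Q
G(n) = 2*n² (G(n) = n*(2*n) = 2*n²)
G(189)/(-340551) + 341837/Y(a, 188) = (2*189²)/(-340551) + 341837/((40*(-61))) = (2*35721)*(-1/340551) + 341837/(-2440) = 71442*(-1/340551) + 341837*(-1/2440) = -2646/12613 - 341837/2440 = -4318046321/30775720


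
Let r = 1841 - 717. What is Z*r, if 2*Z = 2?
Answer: 1124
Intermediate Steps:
Z = 1 (Z = (½)*2 = 1)
r = 1124
Z*r = 1*1124 = 1124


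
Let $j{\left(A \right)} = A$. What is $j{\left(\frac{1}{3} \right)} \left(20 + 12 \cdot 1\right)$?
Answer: $\frac{32}{3} \approx 10.667$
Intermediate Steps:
$j{\left(\frac{1}{3} \right)} \left(20 + 12 \cdot 1\right) = \frac{20 + 12 \cdot 1}{3} = \frac{20 + 12}{3} = \frac{1}{3} \cdot 32 = \frac{32}{3}$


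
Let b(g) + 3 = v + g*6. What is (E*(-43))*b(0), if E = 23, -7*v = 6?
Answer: 26703/7 ≈ 3814.7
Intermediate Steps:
v = -6/7 (v = -1/7*6 = -6/7 ≈ -0.85714)
b(g) = -27/7 + 6*g (b(g) = -3 + (-6/7 + g*6) = -3 + (-6/7 + 6*g) = -27/7 + 6*g)
(E*(-43))*b(0) = (23*(-43))*(-27/7 + 6*0) = -989*(-27/7 + 0) = -989*(-27/7) = 26703/7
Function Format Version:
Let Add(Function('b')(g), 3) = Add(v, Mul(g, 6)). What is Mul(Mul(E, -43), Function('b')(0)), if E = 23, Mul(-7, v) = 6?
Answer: Rational(26703, 7) ≈ 3814.7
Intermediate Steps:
v = Rational(-6, 7) (v = Mul(Rational(-1, 7), 6) = Rational(-6, 7) ≈ -0.85714)
Function('b')(g) = Add(Rational(-27, 7), Mul(6, g)) (Function('b')(g) = Add(-3, Add(Rational(-6, 7), Mul(g, 6))) = Add(-3, Add(Rational(-6, 7), Mul(6, g))) = Add(Rational(-27, 7), Mul(6, g)))
Mul(Mul(E, -43), Function('b')(0)) = Mul(Mul(23, -43), Add(Rational(-27, 7), Mul(6, 0))) = Mul(-989, Add(Rational(-27, 7), 0)) = Mul(-989, Rational(-27, 7)) = Rational(26703, 7)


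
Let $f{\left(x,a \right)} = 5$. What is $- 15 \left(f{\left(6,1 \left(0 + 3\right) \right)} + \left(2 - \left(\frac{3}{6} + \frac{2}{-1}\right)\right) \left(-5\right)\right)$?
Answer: $\frac{375}{2} \approx 187.5$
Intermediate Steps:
$- 15 \left(f{\left(6,1 \left(0 + 3\right) \right)} + \left(2 - \left(\frac{3}{6} + \frac{2}{-1}\right)\right) \left(-5\right)\right) = - 15 \left(5 + \left(2 - \left(\frac{3}{6} + \frac{2}{-1}\right)\right) \left(-5\right)\right) = - 15 \left(5 + \left(2 - \left(3 \cdot \frac{1}{6} + 2 \left(-1\right)\right)\right) \left(-5\right)\right) = - 15 \left(5 + \left(2 - \left(\frac{1}{2} - 2\right)\right) \left(-5\right)\right) = - 15 \left(5 + \left(2 - - \frac{3}{2}\right) \left(-5\right)\right) = - 15 \left(5 + \left(2 + \frac{3}{2}\right) \left(-5\right)\right) = - 15 \left(5 + \frac{7}{2} \left(-5\right)\right) = - 15 \left(5 - \frac{35}{2}\right) = \left(-15\right) \left(- \frac{25}{2}\right) = \frac{375}{2}$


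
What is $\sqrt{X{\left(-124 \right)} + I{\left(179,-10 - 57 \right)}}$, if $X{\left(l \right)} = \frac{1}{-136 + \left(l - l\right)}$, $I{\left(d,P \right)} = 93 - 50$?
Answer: $\frac{\sqrt{198798}}{68} \approx 6.5569$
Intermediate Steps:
$I{\left(d,P \right)} = 43$
$X{\left(l \right)} = - \frac{1}{136}$ ($X{\left(l \right)} = \frac{1}{-136 + 0} = \frac{1}{-136} = - \frac{1}{136}$)
$\sqrt{X{\left(-124 \right)} + I{\left(179,-10 - 57 \right)}} = \sqrt{- \frac{1}{136} + 43} = \sqrt{\frac{5847}{136}} = \frac{\sqrt{198798}}{68}$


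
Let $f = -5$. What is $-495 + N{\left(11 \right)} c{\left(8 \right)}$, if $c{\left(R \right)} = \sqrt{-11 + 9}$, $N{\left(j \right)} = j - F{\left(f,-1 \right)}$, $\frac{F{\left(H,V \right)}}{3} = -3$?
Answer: $-495 + 20 i \sqrt{2} \approx -495.0 + 28.284 i$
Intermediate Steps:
$F{\left(H,V \right)} = -9$ ($F{\left(H,V \right)} = 3 \left(-3\right) = -9$)
$N{\left(j \right)} = 9 + j$ ($N{\left(j \right)} = j - -9 = j + 9 = 9 + j$)
$c{\left(R \right)} = i \sqrt{2}$ ($c{\left(R \right)} = \sqrt{-2} = i \sqrt{2}$)
$-495 + N{\left(11 \right)} c{\left(8 \right)} = -495 + \left(9 + 11\right) i \sqrt{2} = -495 + 20 i \sqrt{2}$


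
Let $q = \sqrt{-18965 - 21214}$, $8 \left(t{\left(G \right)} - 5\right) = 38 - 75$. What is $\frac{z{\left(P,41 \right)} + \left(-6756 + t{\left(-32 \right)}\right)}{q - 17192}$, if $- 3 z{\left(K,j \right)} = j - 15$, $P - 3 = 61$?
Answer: $\frac{348875107}{886815129} + \frac{162343 i \sqrt{40179}}{7094521032} \approx 0.3934 + 0.0045868 i$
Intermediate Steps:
$t{\left(G \right)} = \frac{3}{8}$ ($t{\left(G \right)} = 5 + \frac{38 - 75}{8} = 5 + \frac{1}{8} \left(-37\right) = 5 - \frac{37}{8} = \frac{3}{8}$)
$P = 64$ ($P = 3 + 61 = 64$)
$z{\left(K,j \right)} = 5 - \frac{j}{3}$ ($z{\left(K,j \right)} = - \frac{j - 15}{3} = - \frac{-15 + j}{3} = 5 - \frac{j}{3}$)
$q = i \sqrt{40179}$ ($q = \sqrt{-40179} = i \sqrt{40179} \approx 200.45 i$)
$\frac{z{\left(P,41 \right)} + \left(-6756 + t{\left(-32 \right)}\right)}{q - 17192} = \frac{\left(5 - \frac{41}{3}\right) + \left(-6756 + \frac{3}{8}\right)}{i \sqrt{40179} - 17192} = \frac{\left(5 - \frac{41}{3}\right) - \frac{54045}{8}}{-17192 + i \sqrt{40179}} = \frac{- \frac{26}{3} - \frac{54045}{8}}{-17192 + i \sqrt{40179}} = - \frac{162343}{24 \left(-17192 + i \sqrt{40179}\right)}$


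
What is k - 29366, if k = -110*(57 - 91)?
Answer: -25626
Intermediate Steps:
k = 3740 (k = -110*(-34) = 3740)
k - 29366 = 3740 - 29366 = -25626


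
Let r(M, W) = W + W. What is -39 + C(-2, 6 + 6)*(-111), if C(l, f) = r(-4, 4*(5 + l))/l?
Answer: 1293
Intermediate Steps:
r(M, W) = 2*W
C(l, f) = (40 + 8*l)/l (C(l, f) = (2*(4*(5 + l)))/l = (2*(20 + 4*l))/l = (40 + 8*l)/l)
-39 + C(-2, 6 + 6)*(-111) = -39 + (8 + 40/(-2))*(-111) = -39 + (8 + 40*(-½))*(-111) = -39 + (8 - 20)*(-111) = -39 - 12*(-111) = -39 + 1332 = 1293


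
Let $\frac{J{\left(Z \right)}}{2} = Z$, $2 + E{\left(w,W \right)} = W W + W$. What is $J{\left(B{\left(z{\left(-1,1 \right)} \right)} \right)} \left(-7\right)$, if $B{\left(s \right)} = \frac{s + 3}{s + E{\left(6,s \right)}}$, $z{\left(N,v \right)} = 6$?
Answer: $- \frac{63}{23} \approx -2.7391$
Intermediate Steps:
$E{\left(w,W \right)} = -2 + W + W^{2}$ ($E{\left(w,W \right)} = -2 + \left(W W + W\right) = -2 + \left(W^{2} + W\right) = -2 + \left(W + W^{2}\right) = -2 + W + W^{2}$)
$B{\left(s \right)} = \frac{3 + s}{-2 + s^{2} + 2 s}$ ($B{\left(s \right)} = \frac{s + 3}{s + \left(-2 + s + s^{2}\right)} = \frac{3 + s}{-2 + s^{2} + 2 s}$)
$J{\left(Z \right)} = 2 Z$
$J{\left(B{\left(z{\left(-1,1 \right)} \right)} \right)} \left(-7\right) = 2 \frac{3 + 6}{-2 + 6^{2} + 2 \cdot 6} \left(-7\right) = 2 \frac{1}{-2 + 36 + 12} \cdot 9 \left(-7\right) = 2 \cdot \frac{1}{46} \cdot 9 \left(-7\right) = 2 \cdot \frac{9}{46} \left(-7\right) = \frac{9}{23} \left(-7\right) = - \frac{63}{23}$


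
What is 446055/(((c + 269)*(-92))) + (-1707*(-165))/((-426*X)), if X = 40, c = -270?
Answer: 126247749/26128 ≈ 4831.9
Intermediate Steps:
446055/(((c + 269)*(-92))) + (-1707*(-165))/((-426*X)) = 446055/(((-270 + 269)*(-92))) + (-1707*(-165))/((-426*40)) = 446055/((-1*(-92))) + 281655/(-17040) = 446055/92 + 281655*(-1/17040) = 446055*(1/92) - 18777/1136 = 446055/92 - 18777/1136 = 126247749/26128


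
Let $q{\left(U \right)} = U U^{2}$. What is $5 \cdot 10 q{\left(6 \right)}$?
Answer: $10800$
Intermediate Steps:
$q{\left(U \right)} = U^{3}$
$5 \cdot 10 q{\left(6 \right)} = 5 \cdot 10 \cdot 6^{3} = 50 \cdot 216 = 10800$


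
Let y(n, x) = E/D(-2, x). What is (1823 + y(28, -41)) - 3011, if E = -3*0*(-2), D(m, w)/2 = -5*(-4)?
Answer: -1188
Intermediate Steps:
D(m, w) = 40 (D(m, w) = 2*(-5*(-4)) = 2*20 = 40)
E = 0 (E = 0*(-2) = 0)
y(n, x) = 0 (y(n, x) = 0/40 = 0*(1/40) = 0)
(1823 + y(28, -41)) - 3011 = (1823 + 0) - 3011 = 1823 - 3011 = -1188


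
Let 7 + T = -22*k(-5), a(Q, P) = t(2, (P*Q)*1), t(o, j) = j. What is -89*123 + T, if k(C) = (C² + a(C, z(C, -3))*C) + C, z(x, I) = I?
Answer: -9744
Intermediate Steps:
a(Q, P) = P*Q (a(Q, P) = (P*Q)*1 = P*Q)
k(C) = C - 2*C² (k(C) = (C² + (-3*C)*C) + C = (C² - 3*C²) + C = -2*C² + C = C - 2*C²)
T = 1203 (T = -7 - (-110)*(1 - 2*(-5)) = -7 - (-110)*(1 + 10) = -7 - (-110)*11 = -7 - 22*(-55) = -7 + 1210 = 1203)
-89*123 + T = -89*123 + 1203 = -10947 + 1203 = -9744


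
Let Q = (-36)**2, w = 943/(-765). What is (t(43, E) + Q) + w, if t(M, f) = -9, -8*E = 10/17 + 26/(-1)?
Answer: 983612/765 ≈ 1285.8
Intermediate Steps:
E = 54/17 (E = -(10/17 + 26/(-1))/8 = -(10*(1/17) + 26*(-1))/8 = -(10/17 - 26)/8 = -1/8*(-432/17) = 54/17 ≈ 3.1765)
w = -943/765 (w = 943*(-1/765) = -943/765 ≈ -1.2327)
Q = 1296
(t(43, E) + Q) + w = (-9 + 1296) - 943/765 = 1287 - 943/765 = 983612/765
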